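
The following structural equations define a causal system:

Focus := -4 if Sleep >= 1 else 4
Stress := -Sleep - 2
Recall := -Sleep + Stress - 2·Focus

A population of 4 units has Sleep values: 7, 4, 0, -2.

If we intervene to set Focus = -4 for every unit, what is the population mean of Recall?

1.5

The intervention sets Focus=-4 in all 4 units regardless of Sleep. Recomputing Recall per unit gives -8, -2, 6, 10; average 1.5.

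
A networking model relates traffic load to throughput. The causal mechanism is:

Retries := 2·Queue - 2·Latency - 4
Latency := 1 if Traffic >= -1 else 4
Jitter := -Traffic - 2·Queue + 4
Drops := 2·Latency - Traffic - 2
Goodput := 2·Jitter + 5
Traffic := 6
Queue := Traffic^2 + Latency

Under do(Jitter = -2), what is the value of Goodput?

1

Intervening sets Jitter = -2 and removes its equation (Jitter := -Traffic - 2·Queue + 4).
Goodput = 2·Jitter + 5  [with Jitter=-2]  = 1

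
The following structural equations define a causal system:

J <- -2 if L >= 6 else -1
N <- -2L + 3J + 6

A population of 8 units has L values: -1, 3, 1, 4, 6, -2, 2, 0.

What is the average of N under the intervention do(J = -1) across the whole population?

-0.25

The intervention sets J=-1 in all 8 units regardless of L. Recomputing N per unit gives 5, -3, 1, -5, -9, 7, -1, 3; average -0.25.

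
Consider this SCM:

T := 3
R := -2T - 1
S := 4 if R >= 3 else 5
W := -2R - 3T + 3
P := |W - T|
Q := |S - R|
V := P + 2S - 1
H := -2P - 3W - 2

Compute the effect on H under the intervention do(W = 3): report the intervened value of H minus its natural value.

do(W=3) replaces the equation W := -2R - 3T + 3 with the constant W = 3.
P = |W - T|  [with W=3, T=3]  = 0
H = -2P - 3W - 2  [with P=0, W=3]  = -11
Without intervention: R = -2T - 1  [with T=3]  = -7; W = -2R - 3T + 3  [with R=-7, T=3]  = 8; P = |W - T|  [with W=8, T=3]  = 5; H = -2P - 3W - 2  [with P=5, W=8]  = -36.
Change = -11 − (-36) = 25.

25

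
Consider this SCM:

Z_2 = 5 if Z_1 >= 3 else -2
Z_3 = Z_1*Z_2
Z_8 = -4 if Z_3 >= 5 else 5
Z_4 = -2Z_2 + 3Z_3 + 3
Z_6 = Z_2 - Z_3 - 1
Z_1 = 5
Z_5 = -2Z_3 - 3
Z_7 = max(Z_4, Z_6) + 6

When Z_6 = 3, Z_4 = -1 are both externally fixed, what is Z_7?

9

Under do(Z_6 = 3, Z_4 = -1), each intervened variable's structural equation is replaced by its fixed value.
Z_7 = max(Z_4, Z_6) + 6  [with Z_4=-1, Z_6=3]  = 9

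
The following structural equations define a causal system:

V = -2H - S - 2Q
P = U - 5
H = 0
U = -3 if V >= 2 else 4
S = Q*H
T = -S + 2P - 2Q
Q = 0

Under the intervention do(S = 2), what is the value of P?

-1

The intervention breaks the incoming arrows to S: S = Q*H no longer applies, and S = 2.
V = -2H - S - 2Q  [with H=0, S=2, Q=0]  = -2
U = -3 if V >= 2 else 4  [with V=-2]  = 4
P = U - 5  [with U=4]  = -1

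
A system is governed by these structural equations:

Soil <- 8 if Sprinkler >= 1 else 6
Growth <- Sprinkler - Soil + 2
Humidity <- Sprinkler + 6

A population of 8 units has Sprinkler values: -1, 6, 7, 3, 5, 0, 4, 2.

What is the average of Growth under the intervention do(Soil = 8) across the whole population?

-2.75

do(Soil=8) breaks Soil's dependence on Sprinkler. With Soil=8 fixed, Growth across the units is -7, 0, 1, -3, -1, -6, -2, -4, mean -2.75.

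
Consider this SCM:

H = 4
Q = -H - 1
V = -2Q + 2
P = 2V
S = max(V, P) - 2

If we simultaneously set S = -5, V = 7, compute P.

14

Under do(S = -5, V = 7), each intervened variable's structural equation is replaced by its fixed value.
P = 2V  [with V=7]  = 14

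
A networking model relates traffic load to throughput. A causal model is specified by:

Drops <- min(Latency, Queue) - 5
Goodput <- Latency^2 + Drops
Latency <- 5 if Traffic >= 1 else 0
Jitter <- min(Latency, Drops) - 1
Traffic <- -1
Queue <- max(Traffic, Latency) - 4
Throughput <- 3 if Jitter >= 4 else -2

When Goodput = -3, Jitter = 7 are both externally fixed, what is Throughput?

3

Setting Goodput = -3, Jitter = 7 by intervention discards those variables' equations.
Throughput = 3 if Jitter >= 4 else -2  [with Jitter=7]  = 3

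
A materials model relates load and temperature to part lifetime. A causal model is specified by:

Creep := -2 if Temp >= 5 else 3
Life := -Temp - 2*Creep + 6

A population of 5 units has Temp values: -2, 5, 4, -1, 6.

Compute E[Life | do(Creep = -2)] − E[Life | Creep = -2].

3.1

Under do(Creep=-2), Creep's equation is replaced by Creep=-2 for every unit. Per-unit Life: 12, 5, 6, 11, 4. Mean = 7.6.
Observing Creep=-2 restricts to units where Creep's equation naturally yields -2: Temp ∈ {5, 6}. In that subpopulation Life = 5, 4, mean 4.5.
Difference = 7.6 − 4.5 = 3.1.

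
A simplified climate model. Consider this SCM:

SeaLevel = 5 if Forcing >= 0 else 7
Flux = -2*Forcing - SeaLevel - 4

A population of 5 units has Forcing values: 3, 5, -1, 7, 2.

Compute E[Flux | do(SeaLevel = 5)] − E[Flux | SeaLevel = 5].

The intervention sets SeaLevel=5 in all 5 units regardless of Forcing. Recomputing Flux per unit gives -15, -19, -7, -23, -13; average -15.4.
Conditioning on SeaLevel=5 selects the 4 unit(s) with Forcing ∈ {3, 5, 7, 2}. Their Flux values: -15, -19, -23, -13. Mean = -17.5.
Difference = -15.4 − (-17.5) = 2.1.

2.1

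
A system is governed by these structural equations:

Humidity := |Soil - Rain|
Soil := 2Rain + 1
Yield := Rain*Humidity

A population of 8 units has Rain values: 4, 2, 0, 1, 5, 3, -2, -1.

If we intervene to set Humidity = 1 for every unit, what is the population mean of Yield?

Every unit gets Humidity=1 under the intervention. Yield values become 4, 2, 0, 1, 5, 3, -2, -1; E[Yield|do(Humidity=1)] = 1.5.

1.5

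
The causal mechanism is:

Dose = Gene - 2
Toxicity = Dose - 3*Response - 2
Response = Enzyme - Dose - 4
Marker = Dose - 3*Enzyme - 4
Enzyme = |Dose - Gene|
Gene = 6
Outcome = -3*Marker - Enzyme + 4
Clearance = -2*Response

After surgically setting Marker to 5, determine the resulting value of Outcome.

-13

do(Marker=5) replaces the equation Marker = Dose - 3*Enzyme - 4 with the constant Marker = 5.
Dose = Gene - 2  [with Gene=6]  = 4
Enzyme = |Dose - Gene|  [with Dose=4, Gene=6]  = 2
Outcome = -3*Marker - Enzyme + 4  [with Marker=5, Enzyme=2]  = -13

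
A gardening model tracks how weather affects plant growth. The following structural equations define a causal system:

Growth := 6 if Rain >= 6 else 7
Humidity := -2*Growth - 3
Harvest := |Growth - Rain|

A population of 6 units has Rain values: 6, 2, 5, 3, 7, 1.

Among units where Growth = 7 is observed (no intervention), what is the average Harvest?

4.25

Observing Growth=7 restricts to units where Growth's equation naturally yields 7: Rain ∈ {2, 5, 3, 1}. In that subpopulation Harvest = 5, 2, 4, 6, mean 4.25.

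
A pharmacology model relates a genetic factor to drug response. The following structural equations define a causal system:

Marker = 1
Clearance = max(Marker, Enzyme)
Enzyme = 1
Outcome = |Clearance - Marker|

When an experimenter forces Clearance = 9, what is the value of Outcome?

8

The intervention breaks the incoming arrows to Clearance: Clearance = max(Marker, Enzyme) no longer applies, and Clearance = 9.
Outcome = |Clearance - Marker|  [with Clearance=9, Marker=1]  = 8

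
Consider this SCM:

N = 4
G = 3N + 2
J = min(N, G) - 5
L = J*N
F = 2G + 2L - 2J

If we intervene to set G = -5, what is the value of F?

-70

do(G=-5) replaces the equation G = 3N + 2 with the constant G = -5.
J = min(N, G) - 5  [with N=4, G=-5]  = -10
L = J*N  [with J=-10, N=4]  = -40
F = 2G + 2L - 2J  [with G=-5, L=-40, J=-10]  = -70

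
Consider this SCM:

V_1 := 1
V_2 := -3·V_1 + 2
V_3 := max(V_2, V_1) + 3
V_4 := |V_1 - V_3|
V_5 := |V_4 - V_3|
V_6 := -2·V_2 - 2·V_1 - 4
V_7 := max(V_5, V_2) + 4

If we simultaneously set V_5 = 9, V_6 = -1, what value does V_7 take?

Under do(V_5 = 9, V_6 = -1), each intervened variable's structural equation is replaced by its fixed value.
V_2 = -3·V_1 + 2  [with V_1=1]  = -1
V_7 = max(V_5, V_2) + 4  [with V_5=9, V_2=-1]  = 13

13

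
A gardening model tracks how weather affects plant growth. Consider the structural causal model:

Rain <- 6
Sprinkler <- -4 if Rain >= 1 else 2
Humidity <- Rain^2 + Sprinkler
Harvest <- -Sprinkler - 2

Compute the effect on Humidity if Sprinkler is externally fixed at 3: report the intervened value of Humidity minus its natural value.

7

The intervention breaks the incoming arrows to Sprinkler: Sprinkler <- -4 if Rain >= 1 else 2 no longer applies, and Sprinkler = 3.
Humidity = Rain^2 + Sprinkler  [with Rain=6, Sprinkler=3]  = 39
Without intervention: Sprinkler = -4 if Rain >= 1 else 2  [with Rain=6]  = -4; Humidity = Rain^2 + Sprinkler  [with Rain=6, Sprinkler=-4]  = 32.
Change = 39 − 32 = 7.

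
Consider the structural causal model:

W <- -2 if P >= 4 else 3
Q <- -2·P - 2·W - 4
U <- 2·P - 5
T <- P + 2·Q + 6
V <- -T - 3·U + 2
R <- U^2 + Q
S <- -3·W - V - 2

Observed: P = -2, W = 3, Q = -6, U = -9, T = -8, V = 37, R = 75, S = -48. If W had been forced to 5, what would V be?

45

Under do(W=5), the mechanism W <- -2 if P >= 4 else 3 is discarded; W is fixed at 5.
Q = -2·P - 2·W - 4  [with P=-2, W=5]  = -10
U = 2·P - 5  [with P=-2]  = -9
T = P + 2·Q + 6  [with P=-2, Q=-10]  = -16
V = -T - 3·U + 2  [with T=-16, U=-9]  = 45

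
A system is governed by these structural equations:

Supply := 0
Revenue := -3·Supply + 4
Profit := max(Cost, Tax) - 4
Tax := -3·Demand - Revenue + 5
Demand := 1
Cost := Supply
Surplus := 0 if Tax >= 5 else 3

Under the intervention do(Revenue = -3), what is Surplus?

The intervention breaks the incoming arrows to Revenue: Revenue := -3·Supply + 4 no longer applies, and Revenue = -3.
Tax = -3·Demand - Revenue + 5  [with Demand=1, Revenue=-3]  = 5
Surplus = 0 if Tax >= 5 else 3  [with Tax=5]  = 0

0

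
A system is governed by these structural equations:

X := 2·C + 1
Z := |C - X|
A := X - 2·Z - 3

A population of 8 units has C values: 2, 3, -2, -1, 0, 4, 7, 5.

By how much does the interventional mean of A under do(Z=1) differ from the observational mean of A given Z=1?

The intervention sets Z=1 in all 8 units regardless of C. Recomputing A per unit gives 0, 2, -8, -6, -4, 4, 10, 6; average 0.5.
E[A|Z=1] averages over only the 2 units with Z=1 (C = -2, 0): A = -8, -4, mean -6.
Difference = 0.5 − (-6) = 6.5.

6.5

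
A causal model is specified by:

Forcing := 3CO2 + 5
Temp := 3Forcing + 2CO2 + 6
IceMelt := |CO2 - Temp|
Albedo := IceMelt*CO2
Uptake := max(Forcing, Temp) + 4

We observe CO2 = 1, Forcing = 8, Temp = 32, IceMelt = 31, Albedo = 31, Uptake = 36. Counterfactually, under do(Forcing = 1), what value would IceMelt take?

Under do(Forcing=1), the mechanism Forcing := 3CO2 + 5 is discarded; Forcing is fixed at 1.
Temp = 3Forcing + 2CO2 + 6  [with Forcing=1, CO2=1]  = 11
IceMelt = |CO2 - Temp|  [with CO2=1, Temp=11]  = 10

10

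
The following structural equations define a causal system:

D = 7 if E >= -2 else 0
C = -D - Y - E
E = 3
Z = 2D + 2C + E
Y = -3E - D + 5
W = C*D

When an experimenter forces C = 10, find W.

70

Intervening sets C = 10 and removes its equation (C = -D - Y - E).
D = 7 if E >= -2 else 0  [with E=3]  = 7
W = C*D  [with C=10, D=7]  = 70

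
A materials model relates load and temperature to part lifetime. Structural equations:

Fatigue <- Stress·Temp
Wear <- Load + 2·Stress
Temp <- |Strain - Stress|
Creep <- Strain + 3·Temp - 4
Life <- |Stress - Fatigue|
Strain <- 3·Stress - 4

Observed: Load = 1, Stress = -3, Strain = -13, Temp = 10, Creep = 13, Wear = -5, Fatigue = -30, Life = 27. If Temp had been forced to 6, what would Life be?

15

do(Temp=6) replaces the equation Temp <- |Strain - Stress| with the constant Temp = 6.
Fatigue = Stress·Temp  [with Stress=-3, Temp=6]  = -18
Life = |Stress - Fatigue|  [with Stress=-3, Fatigue=-18]  = 15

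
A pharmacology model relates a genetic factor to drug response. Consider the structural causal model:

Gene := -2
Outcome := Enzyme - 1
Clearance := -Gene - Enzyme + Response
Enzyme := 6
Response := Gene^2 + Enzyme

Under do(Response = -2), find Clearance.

-6

The intervention breaks the incoming arrows to Response: Response := Gene^2 + Enzyme no longer applies, and Response = -2.
Clearance = -Gene - Enzyme + Response  [with Gene=-2, Enzyme=6, Response=-2]  = -6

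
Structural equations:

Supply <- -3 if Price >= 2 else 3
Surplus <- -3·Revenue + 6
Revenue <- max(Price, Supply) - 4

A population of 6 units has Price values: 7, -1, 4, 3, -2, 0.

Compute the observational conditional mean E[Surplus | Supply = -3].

4

E[Surplus|Supply=-3] averages over only the 3 units with Supply=-3 (Price = 7, 4, 3): Surplus = -3, 6, 9, mean 4.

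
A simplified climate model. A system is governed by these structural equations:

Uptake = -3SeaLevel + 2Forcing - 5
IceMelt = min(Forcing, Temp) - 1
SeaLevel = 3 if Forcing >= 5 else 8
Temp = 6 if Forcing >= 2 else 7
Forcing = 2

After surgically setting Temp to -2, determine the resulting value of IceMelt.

The intervention breaks the incoming arrows to Temp: Temp = 6 if Forcing >= 2 else 7 no longer applies, and Temp = -2.
IceMelt = min(Forcing, Temp) - 1  [with Forcing=2, Temp=-2]  = -3

-3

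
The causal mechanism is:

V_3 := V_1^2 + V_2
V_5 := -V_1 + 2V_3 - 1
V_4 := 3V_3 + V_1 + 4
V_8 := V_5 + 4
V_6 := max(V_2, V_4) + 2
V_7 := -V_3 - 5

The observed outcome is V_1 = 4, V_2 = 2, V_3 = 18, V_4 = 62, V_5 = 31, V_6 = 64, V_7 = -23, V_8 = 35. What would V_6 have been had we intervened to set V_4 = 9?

Under do(V_4=9), the mechanism V_4 := 3V_3 + V_1 + 4 is discarded; V_4 is fixed at 9.
V_6 = max(V_2, V_4) + 2  [with V_2=2, V_4=9]  = 11

11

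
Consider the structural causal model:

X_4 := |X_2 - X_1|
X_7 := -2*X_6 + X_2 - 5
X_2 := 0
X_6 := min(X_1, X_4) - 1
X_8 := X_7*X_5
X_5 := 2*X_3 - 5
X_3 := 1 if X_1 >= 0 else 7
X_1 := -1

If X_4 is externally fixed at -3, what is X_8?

27

do(X_4=-3) replaces the equation X_4 := |X_2 - X_1| with the constant X_4 = -3.
X_3 = 1 if X_1 >= 0 else 7  [with X_1=-1]  = 7
X_5 = 2*X_3 - 5  [with X_3=7]  = 9
X_6 = min(X_1, X_4) - 1  [with X_1=-1, X_4=-3]  = -4
X_7 = -2*X_6 + X_2 - 5  [with X_6=-4, X_2=0]  = 3
X_8 = X_7*X_5  [with X_7=3, X_5=9]  = 27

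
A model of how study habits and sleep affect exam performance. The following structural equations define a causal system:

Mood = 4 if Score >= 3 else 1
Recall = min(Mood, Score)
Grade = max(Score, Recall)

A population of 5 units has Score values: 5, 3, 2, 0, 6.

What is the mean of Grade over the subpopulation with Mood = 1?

E[Grade|Mood=1] averages over only the 2 units with Mood=1 (Score = 2, 0): Grade = 2, 0, mean 1.

1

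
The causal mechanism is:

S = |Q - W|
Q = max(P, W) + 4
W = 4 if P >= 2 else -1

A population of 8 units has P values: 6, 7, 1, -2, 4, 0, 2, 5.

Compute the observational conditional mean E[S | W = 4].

5.2

Observing W=4 restricts to units where W's equation naturally yields 4: P ∈ {6, 7, 4, 2, 5}. In that subpopulation S = 6, 7, 4, 4, 5, mean 5.2.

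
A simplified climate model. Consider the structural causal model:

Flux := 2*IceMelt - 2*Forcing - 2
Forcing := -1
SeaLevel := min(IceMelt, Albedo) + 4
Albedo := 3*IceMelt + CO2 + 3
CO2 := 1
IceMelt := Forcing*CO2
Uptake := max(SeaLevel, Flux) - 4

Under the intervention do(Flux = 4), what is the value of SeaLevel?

3

do(Flux=4) replaces the equation Flux := 2*IceMelt - 2*Forcing - 2 with the constant Flux = 4.
Since SeaLevel is not a descendant of the intervened variable, it is unaffected.
IceMelt = Forcing*CO2  [with Forcing=-1, CO2=1]  = -1
Albedo = 3*IceMelt + CO2 + 3  [with IceMelt=-1, CO2=1]  = 1
SeaLevel = min(IceMelt, Albedo) + 4  [with IceMelt=-1, Albedo=1]  = 3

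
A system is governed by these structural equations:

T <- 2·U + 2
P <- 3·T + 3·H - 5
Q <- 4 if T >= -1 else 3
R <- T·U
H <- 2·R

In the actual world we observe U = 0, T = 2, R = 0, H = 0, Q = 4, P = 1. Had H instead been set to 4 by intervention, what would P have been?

Under do(H=4), the mechanism H <- 2·R is discarded; H is fixed at 4.
T = 2·U + 2  [with U=0]  = 2
P = 3·T + 3·H - 5  [with T=2, H=4]  = 13

13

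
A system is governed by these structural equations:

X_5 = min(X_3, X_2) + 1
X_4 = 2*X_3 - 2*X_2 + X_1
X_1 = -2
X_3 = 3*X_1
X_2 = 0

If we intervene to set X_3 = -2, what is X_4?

The intervention breaks the incoming arrows to X_3: X_3 = 3*X_1 no longer applies, and X_3 = -2.
X_4 = 2*X_3 - 2*X_2 + X_1  [with X_3=-2, X_2=0, X_1=-2]  = -6

-6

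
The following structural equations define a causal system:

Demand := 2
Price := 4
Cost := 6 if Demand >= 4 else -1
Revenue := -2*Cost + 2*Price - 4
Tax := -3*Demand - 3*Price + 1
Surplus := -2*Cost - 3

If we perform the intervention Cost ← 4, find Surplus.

The intervention breaks the incoming arrows to Cost: Cost := 6 if Demand >= 4 else -1 no longer applies, and Cost = 4.
Surplus = -2*Cost - 3  [with Cost=4]  = -11

-11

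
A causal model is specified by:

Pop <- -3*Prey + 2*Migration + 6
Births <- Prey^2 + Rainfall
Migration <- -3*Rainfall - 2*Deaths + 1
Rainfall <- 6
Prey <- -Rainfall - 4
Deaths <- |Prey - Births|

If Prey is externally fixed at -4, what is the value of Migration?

-69

do(Prey=-4) replaces the equation Prey <- -Rainfall - 4 with the constant Prey = -4.
Births = Prey^2 + Rainfall  [with Prey=-4, Rainfall=6]  = 22
Deaths = |Prey - Births|  [with Prey=-4, Births=22]  = 26
Migration = -3*Rainfall - 2*Deaths + 1  [with Rainfall=6, Deaths=26]  = -69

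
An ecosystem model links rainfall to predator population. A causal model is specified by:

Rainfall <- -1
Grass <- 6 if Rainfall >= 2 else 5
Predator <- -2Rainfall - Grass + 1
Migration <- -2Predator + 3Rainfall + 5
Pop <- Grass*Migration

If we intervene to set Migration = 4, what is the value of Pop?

20

Intervening sets Migration = 4 and removes its equation (Migration <- -2Predator + 3Rainfall + 5).
Grass = 6 if Rainfall >= 2 else 5  [with Rainfall=-1]  = 5
Pop = Grass*Migration  [with Grass=5, Migration=4]  = 20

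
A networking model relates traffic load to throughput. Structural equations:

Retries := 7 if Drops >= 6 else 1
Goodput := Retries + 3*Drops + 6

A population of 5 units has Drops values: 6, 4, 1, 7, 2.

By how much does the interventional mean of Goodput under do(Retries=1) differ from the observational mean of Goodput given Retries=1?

The intervention sets Retries=1 in all 5 units regardless of Drops. Recomputing Goodput per unit gives 25, 19, 10, 28, 13; average 19.
Conditioning on Retries=1 selects the 3 unit(s) with Drops ∈ {4, 1, 2}. Their Goodput values: 19, 10, 13. Mean = 14.
Difference = 19 − 14 = 5.

5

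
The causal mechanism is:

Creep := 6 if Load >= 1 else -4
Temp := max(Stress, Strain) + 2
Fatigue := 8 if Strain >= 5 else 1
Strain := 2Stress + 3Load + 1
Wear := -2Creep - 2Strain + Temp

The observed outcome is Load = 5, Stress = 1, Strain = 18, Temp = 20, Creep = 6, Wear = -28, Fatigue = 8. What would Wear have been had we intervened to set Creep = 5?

The intervention breaks the incoming arrows to Creep: Creep := 6 if Load >= 1 else -4 no longer applies, and Creep = 5.
Strain = 2Stress + 3Load + 1  [with Stress=1, Load=5]  = 18
Temp = max(Stress, Strain) + 2  [with Stress=1, Strain=18]  = 20
Wear = -2Creep - 2Strain + Temp  [with Creep=5, Strain=18, Temp=20]  = -26

-26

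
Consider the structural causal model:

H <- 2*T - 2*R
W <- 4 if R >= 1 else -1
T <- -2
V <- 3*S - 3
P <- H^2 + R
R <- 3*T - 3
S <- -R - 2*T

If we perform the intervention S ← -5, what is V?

The intervention breaks the incoming arrows to S: S <- -R - 2*T no longer applies, and S = -5.
V = 3*S - 3  [with S=-5]  = -18

-18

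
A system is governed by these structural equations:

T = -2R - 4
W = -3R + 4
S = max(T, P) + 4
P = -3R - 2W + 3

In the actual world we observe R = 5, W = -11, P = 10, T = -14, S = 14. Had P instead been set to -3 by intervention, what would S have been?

1

do(P=-3) replaces the equation P = -3R - 2W + 3 with the constant P = -3.
T = -2R - 4  [with R=5]  = -14
S = max(T, P) + 4  [with T=-14, P=-3]  = 1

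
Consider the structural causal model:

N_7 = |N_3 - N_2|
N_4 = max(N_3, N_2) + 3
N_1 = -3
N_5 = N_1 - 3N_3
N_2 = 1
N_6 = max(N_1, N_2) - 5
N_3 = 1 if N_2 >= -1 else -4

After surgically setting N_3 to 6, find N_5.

do(N_3=6) replaces the equation N_3 = 1 if N_2 >= -1 else -4 with the constant N_3 = 6.
N_5 = N_1 - 3N_3  [with N_1=-3, N_3=6]  = -21

-21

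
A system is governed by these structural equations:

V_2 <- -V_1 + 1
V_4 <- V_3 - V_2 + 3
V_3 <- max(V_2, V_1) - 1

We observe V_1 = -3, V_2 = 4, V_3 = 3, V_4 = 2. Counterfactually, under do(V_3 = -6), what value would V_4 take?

The intervention breaks the incoming arrows to V_3: V_3 <- max(V_2, V_1) - 1 no longer applies, and V_3 = -6.
V_2 = -V_1 + 1  [with V_1=-3]  = 4
V_4 = V_3 - V_2 + 3  [with V_3=-6, V_2=4]  = -7

-7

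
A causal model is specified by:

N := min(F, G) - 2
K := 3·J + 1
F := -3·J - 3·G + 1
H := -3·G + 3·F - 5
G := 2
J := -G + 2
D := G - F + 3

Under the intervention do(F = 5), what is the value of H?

4

do(F=5) replaces the equation F := -3·J - 3·G + 1 with the constant F = 5.
H = -3·G + 3·F - 5  [with G=2, F=5]  = 4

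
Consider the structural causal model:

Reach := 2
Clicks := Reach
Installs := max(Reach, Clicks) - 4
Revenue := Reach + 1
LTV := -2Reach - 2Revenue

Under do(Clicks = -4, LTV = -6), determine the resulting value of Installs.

-2

Under do(Clicks = -4, LTV = -6), each intervened variable's structural equation is replaced by its fixed value.
Installs = max(Reach, Clicks) - 4  [with Reach=2, Clicks=-4]  = -2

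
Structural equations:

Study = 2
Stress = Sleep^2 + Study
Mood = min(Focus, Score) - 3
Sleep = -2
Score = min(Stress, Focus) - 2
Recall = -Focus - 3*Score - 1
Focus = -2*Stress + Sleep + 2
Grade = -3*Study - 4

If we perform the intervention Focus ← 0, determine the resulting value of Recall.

5

The intervention breaks the incoming arrows to Focus: Focus = -2*Stress + Sleep + 2 no longer applies, and Focus = 0.
Stress = Sleep^2 + Study  [with Sleep=-2, Study=2]  = 6
Score = min(Stress, Focus) - 2  [with Stress=6, Focus=0]  = -2
Recall = -Focus - 3*Score - 1  [with Focus=0, Score=-2]  = 5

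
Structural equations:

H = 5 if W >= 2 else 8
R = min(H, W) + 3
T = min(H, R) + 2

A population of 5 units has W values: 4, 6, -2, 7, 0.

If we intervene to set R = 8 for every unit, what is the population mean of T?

8.2

The intervention sets R=8 in all 5 units regardless of W. Recomputing T per unit gives 7, 7, 10, 7, 10; average 8.2.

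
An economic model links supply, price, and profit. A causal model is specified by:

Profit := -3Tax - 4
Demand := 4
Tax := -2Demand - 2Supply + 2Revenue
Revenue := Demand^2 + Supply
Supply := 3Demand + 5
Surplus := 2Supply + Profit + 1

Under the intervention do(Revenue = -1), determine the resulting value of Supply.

17

Under do(Revenue=-1), the mechanism Revenue := Demand^2 + Supply is discarded; Revenue is fixed at -1.
Since Supply is not a descendant of the intervened variable, it is unaffected.
Supply = 3Demand + 5  [with Demand=4]  = 17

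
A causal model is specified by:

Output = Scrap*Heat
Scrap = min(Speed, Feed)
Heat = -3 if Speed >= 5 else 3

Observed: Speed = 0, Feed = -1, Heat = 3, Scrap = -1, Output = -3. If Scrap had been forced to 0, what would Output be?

0

Intervening sets Scrap = 0 and removes its equation (Scrap = min(Speed, Feed)).
Heat = -3 if Speed >= 5 else 3  [with Speed=0]  = 3
Output = Scrap*Heat  [with Scrap=0, Heat=3]  = 0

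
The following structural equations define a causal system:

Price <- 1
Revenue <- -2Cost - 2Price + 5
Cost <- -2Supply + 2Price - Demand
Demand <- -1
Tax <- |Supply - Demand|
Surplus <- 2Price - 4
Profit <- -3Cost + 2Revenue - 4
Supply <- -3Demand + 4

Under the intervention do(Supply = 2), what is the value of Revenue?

do(Supply=2) replaces the equation Supply <- -3Demand + 4 with the constant Supply = 2.
Cost = -2Supply + 2Price - Demand  [with Supply=2, Price=1, Demand=-1]  = -1
Revenue = -2Cost - 2Price + 5  [with Cost=-1, Price=1]  = 5

5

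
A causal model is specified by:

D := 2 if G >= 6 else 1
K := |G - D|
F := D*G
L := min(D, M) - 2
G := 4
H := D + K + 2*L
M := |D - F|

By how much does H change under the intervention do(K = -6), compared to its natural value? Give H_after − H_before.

-9

The intervention breaks the incoming arrows to K: K := |G - D| no longer applies, and K = -6.
D = 2 if G >= 6 else 1  [with G=4]  = 1
F = D*G  [with D=1, G=4]  = 4
M = |D - F|  [with D=1, F=4]  = 3
L = min(D, M) - 2  [with D=1, M=3]  = -1
H = D + K + 2*L  [with D=1, K=-6, L=-1]  = -7
Without intervention: D = 2 if G >= 6 else 1  [with G=4]  = 1; F = D*G  [with D=1, G=4]  = 4; K = |G - D|  [with G=4, D=1]  = 3; M = |D - F|  [with D=1, F=4]  = 3; L = min(D, M) - 2  [with D=1, M=3]  = -1; H = D + K + 2*L  [with D=1, K=3, L=-1]  = 2.
Change = -7 − 2 = -9.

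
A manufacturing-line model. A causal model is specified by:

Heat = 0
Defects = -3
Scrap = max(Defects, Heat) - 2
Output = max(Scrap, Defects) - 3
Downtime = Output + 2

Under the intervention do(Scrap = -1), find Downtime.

-2

do(Scrap=-1) replaces the equation Scrap = max(Defects, Heat) - 2 with the constant Scrap = -1.
Output = max(Scrap, Defects) - 3  [with Scrap=-1, Defects=-3]  = -4
Downtime = Output + 2  [with Output=-4]  = -2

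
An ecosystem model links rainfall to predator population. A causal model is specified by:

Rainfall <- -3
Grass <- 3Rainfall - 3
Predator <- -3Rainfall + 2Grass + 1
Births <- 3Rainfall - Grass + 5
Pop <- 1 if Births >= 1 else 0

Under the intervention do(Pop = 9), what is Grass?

-12

Under do(Pop=9), the mechanism Pop <- 1 if Births >= 1 else 0 is discarded; Pop is fixed at 9.
No directed path runs from Pop to Grass, so Grass keeps its natural value.
Grass = 3Rainfall - 3  [with Rainfall=-3]  = -12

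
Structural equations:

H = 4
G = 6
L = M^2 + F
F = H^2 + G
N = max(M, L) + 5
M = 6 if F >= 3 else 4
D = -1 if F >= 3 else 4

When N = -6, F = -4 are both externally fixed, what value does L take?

Under do(N = -6, F = -4), each intervened variable's structural equation is replaced by its fixed value.
M = 6 if F >= 3 else 4  [with F=-4]  = 4
L = M^2 + F  [with M=4, F=-4]  = 12

12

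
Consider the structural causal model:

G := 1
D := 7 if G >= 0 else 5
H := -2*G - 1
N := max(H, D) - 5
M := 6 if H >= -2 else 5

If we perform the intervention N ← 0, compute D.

7

The intervention breaks the incoming arrows to N: N := max(H, D) - 5 no longer applies, and N = 0.
Since D is not a descendant of the intervened variable, it is unaffected.
D = 7 if G >= 0 else 5  [with G=1]  = 7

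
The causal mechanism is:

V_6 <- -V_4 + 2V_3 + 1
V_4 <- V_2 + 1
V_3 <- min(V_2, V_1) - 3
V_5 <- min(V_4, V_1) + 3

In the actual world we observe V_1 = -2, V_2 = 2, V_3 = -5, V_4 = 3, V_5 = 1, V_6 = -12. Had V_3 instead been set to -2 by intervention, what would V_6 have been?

-6

The intervention breaks the incoming arrows to V_3: V_3 <- min(V_2, V_1) - 3 no longer applies, and V_3 = -2.
V_4 = V_2 + 1  [with V_2=2]  = 3
V_6 = -V_4 + 2V_3 + 1  [with V_4=3, V_3=-2]  = -6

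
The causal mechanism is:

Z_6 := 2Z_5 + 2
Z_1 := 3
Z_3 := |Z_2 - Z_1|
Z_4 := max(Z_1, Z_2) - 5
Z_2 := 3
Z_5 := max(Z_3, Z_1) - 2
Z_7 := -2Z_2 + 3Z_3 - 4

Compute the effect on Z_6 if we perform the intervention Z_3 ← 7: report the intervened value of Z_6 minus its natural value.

8

The intervention breaks the incoming arrows to Z_3: Z_3 := |Z_2 - Z_1| no longer applies, and Z_3 = 7.
Z_5 = max(Z_3, Z_1) - 2  [with Z_3=7, Z_1=3]  = 5
Z_6 = 2Z_5 + 2  [with Z_5=5]  = 12
Without intervention: Z_3 = |Z_2 - Z_1|  [with Z_2=3, Z_1=3]  = 0; Z_5 = max(Z_3, Z_1) - 2  [with Z_3=0, Z_1=3]  = 1; Z_6 = 2Z_5 + 2  [with Z_5=1]  = 4.
Change = 12 − 4 = 8.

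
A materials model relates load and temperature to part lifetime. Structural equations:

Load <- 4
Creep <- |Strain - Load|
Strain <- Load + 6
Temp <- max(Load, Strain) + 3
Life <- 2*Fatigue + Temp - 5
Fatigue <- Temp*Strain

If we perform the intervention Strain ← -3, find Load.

4

Under do(Strain=-3), the mechanism Strain <- Load + 6 is discarded; Strain is fixed at -3.
Load is not downstream of the intervention, so its value is determined by the original equations.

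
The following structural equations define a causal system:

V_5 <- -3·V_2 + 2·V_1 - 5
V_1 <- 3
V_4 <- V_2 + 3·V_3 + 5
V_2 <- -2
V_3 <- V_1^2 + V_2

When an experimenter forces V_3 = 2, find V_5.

7

do(V_3=2) replaces the equation V_3 <- V_1^2 + V_2 with the constant V_3 = 2.
V_5 is not downstream of the intervention, so its value is determined by the original equations.
V_5 = -3·V_2 + 2·V_1 - 5  [with V_2=-2, V_1=3]  = 7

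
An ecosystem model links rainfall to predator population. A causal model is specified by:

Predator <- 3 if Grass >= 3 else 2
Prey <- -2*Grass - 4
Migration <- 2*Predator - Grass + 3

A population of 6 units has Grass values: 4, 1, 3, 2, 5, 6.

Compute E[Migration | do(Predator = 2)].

3.5

Every unit gets Predator=2 under the intervention. Migration values become 3, 6, 4, 5, 2, 1; E[Migration|do(Predator=2)] = 3.5.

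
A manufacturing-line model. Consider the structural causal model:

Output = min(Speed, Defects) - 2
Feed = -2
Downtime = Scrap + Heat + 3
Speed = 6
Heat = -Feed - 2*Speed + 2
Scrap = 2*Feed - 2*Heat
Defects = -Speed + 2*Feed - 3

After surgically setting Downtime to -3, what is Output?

Intervening sets Downtime = -3 and removes its equation (Downtime = Scrap + Heat + 3).
Since Output is not a descendant of the intervened variable, it is unaffected.
Defects = -Speed + 2*Feed - 3  [with Speed=6, Feed=-2]  = -13
Output = min(Speed, Defects) - 2  [with Speed=6, Defects=-13]  = -15

-15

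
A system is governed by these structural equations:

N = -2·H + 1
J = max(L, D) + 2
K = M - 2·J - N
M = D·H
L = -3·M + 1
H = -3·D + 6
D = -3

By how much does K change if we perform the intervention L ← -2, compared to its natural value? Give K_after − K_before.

276

Under do(L=-2), the mechanism L = -3·M + 1 is discarded; L is fixed at -2.
H = -3·D + 6  [with D=-3]  = 15
M = D·H  [with D=-3, H=15]  = -45
N = -2·H + 1  [with H=15]  = -29
J = max(L, D) + 2  [with L=-2, D=-3]  = 0
K = M - 2·J - N  [with M=-45, J=0, N=-29]  = -16
Without intervention: H = -3·D + 6  [with D=-3]  = 15; M = D·H  [with D=-3, H=15]  = -45; N = -2·H + 1  [with H=15]  = -29; L = -3·M + 1  [with M=-45]  = 136; J = max(L, D) + 2  [with L=136, D=-3]  = 138; K = M - 2·J - N  [with M=-45, J=138, N=-29]  = -292.
Change = -16 − (-292) = 276.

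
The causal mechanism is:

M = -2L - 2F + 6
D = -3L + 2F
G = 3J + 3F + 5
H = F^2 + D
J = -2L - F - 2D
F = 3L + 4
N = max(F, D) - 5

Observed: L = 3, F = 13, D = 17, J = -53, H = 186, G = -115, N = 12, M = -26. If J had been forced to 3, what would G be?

Under do(J=3), the mechanism J = -2L - F - 2D is discarded; J is fixed at 3.
F = 3L + 4  [with L=3]  = 13
G = 3J + 3F + 5  [with J=3, F=13]  = 53

53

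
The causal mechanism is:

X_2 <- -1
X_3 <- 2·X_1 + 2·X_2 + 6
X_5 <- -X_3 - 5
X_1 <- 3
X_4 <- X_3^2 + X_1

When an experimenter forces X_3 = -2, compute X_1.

3

Under do(X_3=-2), the mechanism X_3 <- 2·X_1 + 2·X_2 + 6 is discarded; X_3 is fixed at -2.
X_1 is not downstream of the intervention, so its value is determined by the original equations.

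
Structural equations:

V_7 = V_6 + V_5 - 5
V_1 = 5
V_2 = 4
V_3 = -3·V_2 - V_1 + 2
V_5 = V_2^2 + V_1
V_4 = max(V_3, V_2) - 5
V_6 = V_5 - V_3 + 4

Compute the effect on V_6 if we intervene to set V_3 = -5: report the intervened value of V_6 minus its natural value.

-10

The intervention breaks the incoming arrows to V_3: V_3 = -3·V_2 - V_1 + 2 no longer applies, and V_3 = -5.
V_5 = V_2^2 + V_1  [with V_2=4, V_1=5]  = 21
V_6 = V_5 - V_3 + 4  [with V_5=21, V_3=-5]  = 30
Without intervention: V_3 = -3·V_2 - V_1 + 2  [with V_2=4, V_1=5]  = -15; V_5 = V_2^2 + V_1  [with V_2=4, V_1=5]  = 21; V_6 = V_5 - V_3 + 4  [with V_5=21, V_3=-15]  = 40.
Change = 30 − 40 = -10.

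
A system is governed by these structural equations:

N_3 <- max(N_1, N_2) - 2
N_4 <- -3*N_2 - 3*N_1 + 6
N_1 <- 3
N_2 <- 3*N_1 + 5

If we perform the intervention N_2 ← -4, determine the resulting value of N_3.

1

The intervention breaks the incoming arrows to N_2: N_2 <- 3*N_1 + 5 no longer applies, and N_2 = -4.
N_3 = max(N_1, N_2) - 2  [with N_1=3, N_2=-4]  = 1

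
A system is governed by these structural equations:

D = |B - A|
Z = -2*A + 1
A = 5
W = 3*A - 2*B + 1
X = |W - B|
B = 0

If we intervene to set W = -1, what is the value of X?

1

The intervention breaks the incoming arrows to W: W = 3*A - 2*B + 1 no longer applies, and W = -1.
X = |W - B|  [with W=-1, B=0]  = 1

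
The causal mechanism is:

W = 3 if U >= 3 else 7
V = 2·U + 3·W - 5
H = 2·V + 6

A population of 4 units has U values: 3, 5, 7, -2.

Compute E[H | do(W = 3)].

27

The intervention sets W=3 in all 4 units regardless of U. Recomputing H per unit gives 26, 34, 42, 6; average 27.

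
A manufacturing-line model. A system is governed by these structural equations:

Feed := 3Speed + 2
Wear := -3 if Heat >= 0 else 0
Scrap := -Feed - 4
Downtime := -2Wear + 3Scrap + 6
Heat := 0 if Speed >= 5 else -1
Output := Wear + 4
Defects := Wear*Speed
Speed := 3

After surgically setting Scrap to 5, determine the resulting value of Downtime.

Intervening sets Scrap = 5 and removes its equation (Scrap := -Feed - 4).
Heat = 0 if Speed >= 5 else -1  [with Speed=3]  = -1
Wear = -3 if Heat >= 0 else 0  [with Heat=-1]  = 0
Downtime = -2Wear + 3Scrap + 6  [with Wear=0, Scrap=5]  = 21

21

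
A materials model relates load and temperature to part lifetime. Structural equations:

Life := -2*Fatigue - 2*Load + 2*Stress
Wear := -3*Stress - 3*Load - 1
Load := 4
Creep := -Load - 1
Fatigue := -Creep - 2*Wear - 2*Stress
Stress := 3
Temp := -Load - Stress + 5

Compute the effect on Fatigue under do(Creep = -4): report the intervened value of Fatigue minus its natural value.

Under do(Creep=-4), the mechanism Creep := -Load - 1 is discarded; Creep is fixed at -4.
Wear = -3*Stress - 3*Load - 1  [with Stress=3, Load=4]  = -22
Fatigue = -Creep - 2*Wear - 2*Stress  [with Creep=-4, Wear=-22, Stress=3]  = 42
Without intervention: Creep = -Load - 1  [with Load=4]  = -5; Wear = -3*Stress - 3*Load - 1  [with Stress=3, Load=4]  = -22; Fatigue = -Creep - 2*Wear - 2*Stress  [with Creep=-5, Wear=-22, Stress=3]  = 43.
Change = 42 − 43 = -1.

-1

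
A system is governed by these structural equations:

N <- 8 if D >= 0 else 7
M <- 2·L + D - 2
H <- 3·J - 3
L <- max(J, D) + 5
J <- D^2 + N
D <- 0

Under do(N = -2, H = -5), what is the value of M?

Setting N = -2, H = -5 by intervention discards those variables' equations.
J = D^2 + N  [with D=0, N=-2]  = -2
L = max(J, D) + 5  [with J=-2, D=0]  = 5
M = 2·L + D - 2  [with L=5, D=0]  = 8

8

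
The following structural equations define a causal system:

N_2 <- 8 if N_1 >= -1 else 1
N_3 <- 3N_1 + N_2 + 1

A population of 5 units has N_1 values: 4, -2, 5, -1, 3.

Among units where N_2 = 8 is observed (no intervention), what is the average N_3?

17.25

E[N_3|N_2=8] averages over only the 4 units with N_2=8 (N_1 = 4, 5, -1, 3): N_3 = 21, 24, 6, 18, mean 17.25.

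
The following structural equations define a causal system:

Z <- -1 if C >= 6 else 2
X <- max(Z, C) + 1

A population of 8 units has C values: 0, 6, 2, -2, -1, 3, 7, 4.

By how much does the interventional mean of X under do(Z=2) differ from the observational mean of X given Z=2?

Every unit gets Z=2 under the intervention. X values become 3, 7, 3, 3, 3, 4, 8, 5; E[X|do(Z=2)] = 4.5.
Conditioning on Z=2 selects the 6 unit(s) with C ∈ {0, 2, -2, -1, 3, 4}. Their X values: 3, 3, 3, 3, 4, 5. Mean = 3.5.
Difference = 4.5 − 3.5 = 1.

1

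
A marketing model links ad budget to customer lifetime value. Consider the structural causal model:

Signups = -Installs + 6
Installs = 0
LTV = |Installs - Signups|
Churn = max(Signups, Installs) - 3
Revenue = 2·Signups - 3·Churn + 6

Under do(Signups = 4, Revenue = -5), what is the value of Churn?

The joint intervention fixes Signups = 4, Revenue = -5, removing each variable's own equation.
Churn = max(Signups, Installs) - 3  [with Signups=4, Installs=0]  = 1

1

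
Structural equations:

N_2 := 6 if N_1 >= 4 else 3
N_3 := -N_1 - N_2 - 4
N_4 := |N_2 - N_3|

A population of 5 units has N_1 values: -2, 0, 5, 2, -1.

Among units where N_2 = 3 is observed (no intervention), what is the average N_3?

Conditioning on N_2=3 selects the 4 unit(s) with N_1 ∈ {-2, 0, 2, -1}. Their N_3 values: -5, -7, -9, -6. Mean = -6.75.

-6.75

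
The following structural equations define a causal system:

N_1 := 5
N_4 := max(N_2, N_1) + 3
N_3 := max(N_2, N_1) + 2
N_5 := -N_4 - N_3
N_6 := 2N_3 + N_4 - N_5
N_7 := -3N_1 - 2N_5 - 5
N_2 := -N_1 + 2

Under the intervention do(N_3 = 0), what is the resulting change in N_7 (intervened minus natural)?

-14

The intervention breaks the incoming arrows to N_3: N_3 := max(N_2, N_1) + 2 no longer applies, and N_3 = 0.
N_2 = -N_1 + 2  [with N_1=5]  = -3
N_4 = max(N_2, N_1) + 3  [with N_2=-3, N_1=5]  = 8
N_5 = -N_4 - N_3  [with N_4=8, N_3=0]  = -8
N_7 = -3N_1 - 2N_5 - 5  [with N_1=5, N_5=-8]  = -4
Without intervention: N_2 = -N_1 + 2  [with N_1=5]  = -3; N_3 = max(N_2, N_1) + 2  [with N_2=-3, N_1=5]  = 7; N_4 = max(N_2, N_1) + 3  [with N_2=-3, N_1=5]  = 8; N_5 = -N_4 - N_3  [with N_4=8, N_3=7]  = -15; N_7 = -3N_1 - 2N_5 - 5  [with N_1=5, N_5=-15]  = 10.
Change = -4 − 10 = -14.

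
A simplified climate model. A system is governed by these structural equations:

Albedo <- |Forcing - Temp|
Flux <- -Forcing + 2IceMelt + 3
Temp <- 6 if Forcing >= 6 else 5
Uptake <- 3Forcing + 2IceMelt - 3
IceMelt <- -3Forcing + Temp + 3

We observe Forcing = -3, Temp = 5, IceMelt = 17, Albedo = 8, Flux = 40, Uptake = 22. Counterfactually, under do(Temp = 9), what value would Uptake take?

30

Under do(Temp=9), the mechanism Temp <- 6 if Forcing >= 6 else 5 is discarded; Temp is fixed at 9.
IceMelt = -3Forcing + Temp + 3  [with Forcing=-3, Temp=9]  = 21
Uptake = 3Forcing + 2IceMelt - 3  [with Forcing=-3, IceMelt=21]  = 30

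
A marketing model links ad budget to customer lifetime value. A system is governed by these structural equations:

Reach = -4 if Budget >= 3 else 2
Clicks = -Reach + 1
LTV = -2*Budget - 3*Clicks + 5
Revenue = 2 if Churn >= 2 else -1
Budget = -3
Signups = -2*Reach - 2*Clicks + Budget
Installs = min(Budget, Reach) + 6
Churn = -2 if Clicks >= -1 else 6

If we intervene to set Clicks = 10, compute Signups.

do(Clicks=10) replaces the equation Clicks = -Reach + 1 with the constant Clicks = 10.
Reach = -4 if Budget >= 3 else 2  [with Budget=-3]  = 2
Signups = -2*Reach - 2*Clicks + Budget  [with Reach=2, Clicks=10, Budget=-3]  = -27

-27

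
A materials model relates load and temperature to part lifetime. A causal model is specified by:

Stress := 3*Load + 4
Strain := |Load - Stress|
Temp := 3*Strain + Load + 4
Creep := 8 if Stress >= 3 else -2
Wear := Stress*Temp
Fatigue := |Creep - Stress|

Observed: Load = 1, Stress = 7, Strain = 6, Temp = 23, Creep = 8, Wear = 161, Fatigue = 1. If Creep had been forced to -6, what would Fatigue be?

Under do(Creep=-6), the mechanism Creep := 8 if Stress >= 3 else -2 is discarded; Creep is fixed at -6.
Stress = 3*Load + 4  [with Load=1]  = 7
Fatigue = |Creep - Stress|  [with Creep=-6, Stress=7]  = 13

13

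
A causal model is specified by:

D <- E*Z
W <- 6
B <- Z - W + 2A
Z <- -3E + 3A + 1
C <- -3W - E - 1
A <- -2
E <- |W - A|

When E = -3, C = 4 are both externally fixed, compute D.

-12

Under do(E = -3, C = 4), each intervened variable's structural equation is replaced by its fixed value.
Z = -3E + 3A + 1  [with E=-3, A=-2]  = 4
D = E*Z  [with E=-3, Z=4]  = -12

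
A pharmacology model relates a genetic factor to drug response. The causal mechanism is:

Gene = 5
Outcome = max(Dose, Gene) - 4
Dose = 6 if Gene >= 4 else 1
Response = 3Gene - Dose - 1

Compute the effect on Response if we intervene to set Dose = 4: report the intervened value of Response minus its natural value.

The intervention breaks the incoming arrows to Dose: Dose = 6 if Gene >= 4 else 1 no longer applies, and Dose = 4.
Response = 3Gene - Dose - 1  [with Gene=5, Dose=4]  = 10
Without intervention: Dose = 6 if Gene >= 4 else 1  [with Gene=5]  = 6; Response = 3Gene - Dose - 1  [with Gene=5, Dose=6]  = 8.
Change = 10 − 8 = 2.

2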